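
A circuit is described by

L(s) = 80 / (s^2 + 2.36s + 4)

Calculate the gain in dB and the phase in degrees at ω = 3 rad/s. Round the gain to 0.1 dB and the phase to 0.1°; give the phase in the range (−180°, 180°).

19.3 dB, -125.2°

At s = jω = j3:
quadratic: (j3)² + 2.36·j3 + 4 = -5 + j7.08 → |·| ≈ 8.6675, ∠ ≈ 125.23°
|L| = 80 / 8.6675 ≈ 9.2299
Gain = 20 log₁₀(9.2299) ≈ 19.30 dB
∠L = 0.00° − 125.23° = -125.23°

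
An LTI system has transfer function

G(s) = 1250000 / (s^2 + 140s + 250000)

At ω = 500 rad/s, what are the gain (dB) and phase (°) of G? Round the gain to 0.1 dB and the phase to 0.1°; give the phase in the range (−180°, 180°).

At s = jω = j500:
quadratic: (j500)² + 140·j500 + 250000 = 0 + j70000 → |·| ≈ 70000, ∠ ≈ 90.00°
|G| = 1250000 / 70000 ≈ 17.857
Gain = 20 log₁₀(17.857) ≈ 25.04 dB
∠G = 0.00° − 90.00° = -90.00°

25.0 dB, -90.0°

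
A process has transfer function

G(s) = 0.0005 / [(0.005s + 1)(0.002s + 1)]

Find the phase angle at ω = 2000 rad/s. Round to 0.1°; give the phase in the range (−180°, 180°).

At ω = 2000 rad/s:
pole (1 + j2000·0.005) = 1 + j10 → |·| ≈ 10.05, ∠ ≈ 84.29°
pole (1 + j2000·0.002) = 1 + j4 → |·| ≈ 4.1231, ∠ ≈ 75.96°
∠G = (0°) − (84.29° + 75.96°) = -160.25°

-160.3°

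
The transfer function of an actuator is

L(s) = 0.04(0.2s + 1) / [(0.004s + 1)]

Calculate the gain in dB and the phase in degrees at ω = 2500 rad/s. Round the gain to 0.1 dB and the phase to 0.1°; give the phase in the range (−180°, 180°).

At ω = 2500 rad/s:
zero (1 + j2500·0.2) = 1 + j500 → |·| ≈ 500, ∠ ≈ 89.89°
pole (1 + j2500·0.004) = 1 + j10 → |·| ≈ 10.05, ∠ ≈ 84.29°
|L| = 0.04 · 500 / (10.05) ≈ 1.99
Gain = 20 log₁₀(1.99) ≈ 5.98 dB
∠L = (89.89°) − (84.29°) = 5.60°

6.0 dB, 5.6°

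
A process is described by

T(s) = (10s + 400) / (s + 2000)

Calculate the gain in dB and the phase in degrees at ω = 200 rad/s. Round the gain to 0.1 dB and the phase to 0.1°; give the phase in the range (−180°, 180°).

Substitute s = j200:
Numerator: 10(j200) + 400 = 400 + j2000
Denominator: (j200) + 2000 = 2000 + j200
|N| = √(400² + 2000²) ≈ 2039.6, ∠N ≈ 78.69°
|D| = √(2000² + 200²) ≈ 2010, ∠D ≈ 5.71°
|T| = 2039.6 / 2010 ≈ 1.0147
Gain = 20 log₁₀(1.0147) ≈ 0.13 dB
∠T = 78.69° − 5.71° = 72.98°

0.1 dB, 73.0°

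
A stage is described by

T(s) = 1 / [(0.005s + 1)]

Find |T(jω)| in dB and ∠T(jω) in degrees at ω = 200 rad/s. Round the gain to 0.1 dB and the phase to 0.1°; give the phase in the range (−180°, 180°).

-3.0 dB, -45.0°

At ω = 200 rad/s:
pole (1 + j200·0.005) = 1 + j1 → |·| ≈ 1.4142, ∠ ≈ 45.00°
|T| = 1 · 1 / (1.4142) ≈ 0.70711
Gain = 20 log₁₀(0.70711) ≈ -3.01 dB
∠T = (0°) − (45.00°) = -45.00°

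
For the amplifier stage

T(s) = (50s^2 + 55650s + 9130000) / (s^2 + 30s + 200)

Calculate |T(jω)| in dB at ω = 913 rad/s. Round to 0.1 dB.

37.2 dB

Substitute s = j913:
Numerator: 50(j913)^2 + 55650(j913) + 9130000 = -32548450 + j50808450
Denominator: (j913)^2 + 30(j913) + 200 = -833369 + j27390
|N| = √(32548450² + 50808450²) ≈ 6.034e+07, ∠N ≈ 122.64°
|D| = √(833369² + 27390²) ≈ 8.3382e+05, ∠D ≈ 178.12°
|T| = 6.034e+07 / 8.3382e+05 ≈ 72.366
Gain = 20 log₁₀(72.366) ≈ 37.19 dB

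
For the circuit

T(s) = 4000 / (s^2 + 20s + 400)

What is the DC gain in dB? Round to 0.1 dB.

20.0 dB

T(0) = 4000 / 400 = 10
20 log₁₀(10) ≈ 20.00 dB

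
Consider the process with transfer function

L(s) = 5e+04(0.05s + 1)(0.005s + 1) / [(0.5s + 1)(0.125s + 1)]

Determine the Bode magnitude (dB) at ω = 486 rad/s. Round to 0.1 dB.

At ω = 486 rad/s:
zero (1 + j486·0.05) = 1 + j24.3 → |·| ≈ 24.321, ∠ ≈ 87.64°
zero (1 + j486·0.005) = 1 + j2.43 → |·| ≈ 2.6277, ∠ ≈ 67.63°
pole (1 + j486·0.5) = 1 + j243 → |·| ≈ 243, ∠ ≈ 89.76°
pole (1 + j486·0.125) = 1 + j60.75 → |·| ≈ 60.758, ∠ ≈ 89.06°
|L| = 5e+04 · 24.321 · 2.6277 / (243 · 60.758) ≈ 216.43
Gain = 20 log₁₀(216.43) ≈ 46.71 dB

46.7 dB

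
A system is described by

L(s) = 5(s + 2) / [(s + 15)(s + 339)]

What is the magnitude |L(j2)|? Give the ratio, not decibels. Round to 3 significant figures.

0.00276

At s = jω = j2:
zero (s+2): 2 + j2 → |·| = √(2²+2²) = √8 ≈ 2.8284, ∠ = arctan(2/2) ≈ 45.00°
pole (s+15): 15 + j2 → |·| = √(15²+2²) = √229 ≈ 15.133, ∠ = arctan(2/15) ≈ 7.59°
pole (s+339): 339 + j2 → |·| = √(339²+2²) = √114925 ≈ 339.01, ∠ = arctan(2/339) ≈ 0.34°
|L| = 5 · 2.8284 / 5130.2 ≈ 0.0027566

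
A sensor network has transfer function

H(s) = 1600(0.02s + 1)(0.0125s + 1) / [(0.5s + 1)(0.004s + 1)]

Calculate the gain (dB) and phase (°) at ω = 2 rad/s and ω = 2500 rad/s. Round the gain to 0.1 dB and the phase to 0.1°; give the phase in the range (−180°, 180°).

ω = 2: 61.1 dB, -41.7°; ω = 2500: 46.0 dB, 2.8°

At ω = 2 rad/s:
zero (1 + j2·0.02) = 1 + j0.04 → |·| ≈ 1.0008, ∠ ≈ 2.29°
zero (1 + j2·0.0125) = 1 + j0.025 → |·| ≈ 1.0003, ∠ ≈ 1.43°
pole (1 + j2·0.5) = 1 + j1 → |·| ≈ 1.4142, ∠ ≈ 45.00°
pole (1 + j2·0.004) = 1 + j0.008 → |·| ≈ 1, ∠ ≈ 0.46°
|H| = 1600 · 1.0008 · 1.0003 / (1.4142 · 1) ≈ 1132.6
Gain = 20 log₁₀(1132.6) ≈ 61.08 dB
∠H = (2.29° + 1.43°) − (45.00° + 0.46°) = -41.74°

At ω = 2500 rad/s:
zero (1 + j2500·0.02) = 1 + j50 → |·| ≈ 50.01, ∠ ≈ 88.85°
zero (1 + j2500·0.0125) = 1 + j31.25 → |·| ≈ 31.266, ∠ ≈ 88.17°
pole (1 + j2500·0.5) = 1 + j1250 → |·| ≈ 1250, ∠ ≈ 89.95°
pole (1 + j2500·0.004) = 1 + j10 → |·| ≈ 10.05, ∠ ≈ 84.29°
|H| = 1600 · 50.01 · 31.266 / (1250 · 10.05) ≈ 199.15
Gain = 20 log₁₀(199.15) ≈ 45.98 dB
∠H = (88.85° + 88.17°) − (89.95° + 84.29°) = 2.78°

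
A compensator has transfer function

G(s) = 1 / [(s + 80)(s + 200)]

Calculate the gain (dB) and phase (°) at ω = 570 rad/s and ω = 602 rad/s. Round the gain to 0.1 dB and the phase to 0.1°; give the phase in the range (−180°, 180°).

ω = 570: -110.8 dB, -152.7°; ω = 602: -111.7 dB, -154.1°

At s = jω = j570:
pole (s+80): 80 + j570 → |·| = √(80²+570²) = √331300 ≈ 575.59, ∠ = arctan(570/80) ≈ 82.01°
pole (s+200): 200 + j570 → |·| = √(200²+570²) = √364900 ≈ 604.07, ∠ = arctan(570/200) ≈ 70.67°
|G| = 1 / 3.477e+05 ≈ 2.876e-06
Gain = 20 log₁₀(2.876e-06) ≈ -110.82 dB
∠G = 0.00° − 152.68° = -152.68°

At s = jω = j602:
pole (s+80): 80 + j602 → |·| = √(80²+602²) = √368804 ≈ 607.29, ∠ = arctan(602/80) ≈ 82.43°
pole (s+200): 200 + j602 → |·| = √(200²+602²) = √402404 ≈ 634.35, ∠ = arctan(602/200) ≈ 71.62°
|G| = 1 / 3.8523e+05 ≈ 2.5959e-06
Gain = 20 log₁₀(2.5959e-06) ≈ -111.71 dB
∠G = 0.00° − 154.05° = -154.05°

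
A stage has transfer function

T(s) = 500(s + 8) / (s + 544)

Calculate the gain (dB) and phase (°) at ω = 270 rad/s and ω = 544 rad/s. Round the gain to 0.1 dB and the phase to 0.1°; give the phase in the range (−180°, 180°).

ω = 270: 46.9 dB, 61.9°; ω = 544: 51.0 dB, 44.2°

At s = jω = j270:
zero (s+8): 8 + j270 → |·| = √(8²+270²) = √72964 ≈ 270.12, ∠ = arctan(270/8) ≈ 88.30°
pole (s+544): 544 + j270 → |·| = √(544²+270²) = √368836 ≈ 607.32, ∠ = arctan(270/544) ≈ 26.40°
|T| = 500 · 270.12 / 607.32 ≈ 222.39
Gain = 20 log₁₀(222.39) ≈ 46.94 dB
∠T = 88.30° − 26.40° = 61.90°

At s = jω = j544:
zero (s+8): 8 + j544 → |·| = √(8²+544²) = √296000 ≈ 544.06, ∠ = arctan(544/8) ≈ 89.16°
pole (s+544): 544 + j544 → |·| = √(544²+544²) = √591872 ≈ 769.33, ∠ = arctan(544/544) ≈ 45.00°
|T| = 500 · 544.06 / 769.33 ≈ 353.59
Gain = 20 log₁₀(353.59) ≈ 50.97 dB
∠T = 89.16° − 45.00° = 44.16°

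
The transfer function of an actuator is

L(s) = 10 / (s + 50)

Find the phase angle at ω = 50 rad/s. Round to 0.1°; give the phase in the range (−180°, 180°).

At s = jω = j50:
pole (s+50): 50 + j50 → |·| = √(50²+50²) = √5000 ≈ 70.711, ∠ = arctan(50/50) ≈ 45.00°
∠L = 0.00° − 45.00° = -45.00°

-45.0°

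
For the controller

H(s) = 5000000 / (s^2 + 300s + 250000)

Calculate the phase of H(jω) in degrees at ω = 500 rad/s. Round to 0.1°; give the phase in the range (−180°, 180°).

At s = jω = j500:
quadratic: (j500)² + 300·j500 + 250000 = 0 + j150000 → |·| ≈ 1.5e+05, ∠ ≈ 90.00°
∠H = 0.00° − 90.00° = -90.00°

-90.0°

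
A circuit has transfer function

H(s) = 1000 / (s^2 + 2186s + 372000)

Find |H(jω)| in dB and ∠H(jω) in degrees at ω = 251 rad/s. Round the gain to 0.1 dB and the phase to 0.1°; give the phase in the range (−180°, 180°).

Substitute s = j251:
Numerator: 1000 = 1000 + j0
Denominator: (j251)^2 + 2186(j251) + 372000 = 308999 + j548686
|N| = √(1000² + 0²) ≈ 1000, ∠N ≈ 0.00°
|D| = √(308999² + 548686²) ≈ 6.2971e+05, ∠D ≈ 60.61°
|H| = 1000 / 6.2971e+05 ≈ 0.001588
Gain = 20 log₁₀(0.001588) ≈ -55.98 dB
∠H = 0.00° − 60.61° = -60.61°

-56.0 dB, -60.6°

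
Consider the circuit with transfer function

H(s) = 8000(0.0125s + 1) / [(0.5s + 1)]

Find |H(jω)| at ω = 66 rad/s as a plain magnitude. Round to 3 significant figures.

314

At ω = 66 rad/s:
zero (1 + j66·0.0125) = 1 + j0.825 → |·| ≈ 1.2964, ∠ ≈ 39.52°
pole (1 + j66·0.5) = 1 + j33 → |·| ≈ 33.015, ∠ ≈ 88.26°
|H| = 8000 · 1.2964 / (33.015) ≈ 314.14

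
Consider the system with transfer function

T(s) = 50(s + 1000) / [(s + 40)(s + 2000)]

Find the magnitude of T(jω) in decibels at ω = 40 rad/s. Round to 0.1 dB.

-7.1 dB

At s = jω = j40:
zero (s+1000): 1000 + j40 → |·| = √(1000²+40²) = √1001600 ≈ 1000.8, ∠ = arctan(40/1000) ≈ 2.29°
pole (s+40): 40 + j40 → |·| = √(40²+40²) = √3200 ≈ 56.569, ∠ = arctan(40/40) ≈ 45.00°
pole (s+2000): 2000 + j40 → |·| = √(2000²+40²) = √4001600 ≈ 2000.4, ∠ = arctan(40/2000) ≈ 1.15°
|T| = 50 · 1000.8 / 1.1316e+05 ≈ 0.44221
Gain = 20 log₁₀(0.44221) ≈ -7.09 dB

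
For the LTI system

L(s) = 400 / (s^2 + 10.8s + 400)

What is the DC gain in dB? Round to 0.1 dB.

0.0 dB

L(0) = 400 / 400 = 1
20 log₁₀(1) ≈ 0.00 dB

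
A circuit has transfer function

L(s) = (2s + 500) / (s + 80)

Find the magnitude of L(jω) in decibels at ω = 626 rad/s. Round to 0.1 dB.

Substitute s = j626:
Numerator: 2(j626) + 500 = 500 + j1252
Denominator: (j626) + 80 = 80 + j626
|N| = √(500² + 1252²) ≈ 1348.1, ∠N ≈ 68.23°
|D| = √(80² + 626²) ≈ 631.09, ∠D ≈ 82.72°
|L| = 1348.1 / 631.09 ≈ 2.1361
Gain = 20 log₁₀(2.1361) ≈ 6.59 dB

6.6 dB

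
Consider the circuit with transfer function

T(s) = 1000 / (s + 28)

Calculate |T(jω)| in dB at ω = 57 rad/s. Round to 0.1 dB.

23.9 dB

At s = jω = j57:
pole (s+28): 28 + j57 → |·| = √(28²+57²) = √4033 ≈ 63.506, ∠ = arctan(57/28) ≈ 63.84°
|T| = 1000 / 63.506 ≈ 15.747
Gain = 20 log₁₀(15.747) ≈ 23.94 dB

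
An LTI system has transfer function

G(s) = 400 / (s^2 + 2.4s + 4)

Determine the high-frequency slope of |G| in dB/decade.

-40 dB/decade

Each pole contributes −20 dB/decade at high frequency; each zero contributes +20 dB/decade.
Net: 0 zero(s) − 2 pole(s) → -40 dB/decade.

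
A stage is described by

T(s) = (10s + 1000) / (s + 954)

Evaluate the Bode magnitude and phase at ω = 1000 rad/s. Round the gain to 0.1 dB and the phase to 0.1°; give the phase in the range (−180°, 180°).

17.2 dB, 37.9°

Substitute s = j1000:
Numerator: 10(j1000) + 1000 = 1000 + j10000
Denominator: (j1000) + 954 = 954 + j1000
|N| = √(1000² + 10000²) ≈ 10050, ∠N ≈ 84.29°
|D| = √(954² + 1000²) ≈ 1382.1, ∠D ≈ 46.35°
|T| = 10050 / 1382.1 ≈ 7.2715
Gain = 20 log₁₀(7.2715) ≈ 17.23 dB
∠T = 84.29° − 46.35° = 37.94°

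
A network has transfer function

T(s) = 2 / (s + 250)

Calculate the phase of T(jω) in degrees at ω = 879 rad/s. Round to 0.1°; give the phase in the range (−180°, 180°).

-74.1°

At s = jω = j879:
pole (s+250): 250 + j879 → |·| = √(250²+879²) = √835141 ≈ 913.86, ∠ = arctan(879/250) ≈ 74.12°
∠T = 0.00° − 74.12° = -74.12°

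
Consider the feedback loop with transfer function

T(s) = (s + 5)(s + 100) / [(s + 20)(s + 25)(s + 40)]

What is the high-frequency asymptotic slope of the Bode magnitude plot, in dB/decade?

Each pole contributes −20 dB/decade at high frequency; each zero contributes +20 dB/decade.
Net: 2 zero(s) − 3 pole(s) → -20 dB/decade.

-20 dB/decade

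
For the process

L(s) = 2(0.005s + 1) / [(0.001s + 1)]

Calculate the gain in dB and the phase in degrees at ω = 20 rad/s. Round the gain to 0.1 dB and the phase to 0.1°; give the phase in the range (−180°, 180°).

6.1 dB, 4.6°

At ω = 20 rad/s:
zero (1 + j20·0.005) = 1 + j0.1 → |·| ≈ 1.005, ∠ ≈ 5.71°
pole (1 + j20·0.001) = 1 + j0.02 → |·| ≈ 1.0002, ∠ ≈ 1.15°
|L| = 2 · 1.005 / (1.0002) ≈ 2.0096
Gain = 20 log₁₀(2.0096) ≈ 6.06 dB
∠L = (5.71°) − (1.15°) = 4.56°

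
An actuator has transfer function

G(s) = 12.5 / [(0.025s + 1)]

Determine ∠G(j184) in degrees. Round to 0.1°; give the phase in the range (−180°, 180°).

-77.7°

At ω = 184 rad/s:
pole (1 + j184·0.025) = 1 + j4.6 → |·| ≈ 4.7074, ∠ ≈ 77.74°
∠G = (0°) − (77.74°) = -77.74°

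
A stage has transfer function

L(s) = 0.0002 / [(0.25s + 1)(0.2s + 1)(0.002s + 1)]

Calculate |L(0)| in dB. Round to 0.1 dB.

-74.0 dB

L(0) = 0.0002 · 1 / 1 = 0.0002
20 log₁₀(0.0002) ≈ -73.98 dB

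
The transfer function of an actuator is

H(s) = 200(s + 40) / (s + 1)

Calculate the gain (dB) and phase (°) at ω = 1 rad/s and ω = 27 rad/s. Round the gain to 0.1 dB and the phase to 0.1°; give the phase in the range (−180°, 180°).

At s = jω = j1:
zero (s+40): 40 + j1 → |·| = √(40²+1²) = √1601 ≈ 40.012, ∠ = arctan(1/40) ≈ 1.43°
pole (s+1): 1 + j1 → |·| = √(1²+1²) = √2 ≈ 1.4142, ∠ = arctan(1/1) ≈ 45.00°
|H| = 200 · 40.012 / 1.4142 ≈ 5658.6
Gain = 20 log₁₀(5658.6) ≈ 75.05 dB
∠H = 1.43° − 45.00° = -43.57°

At s = jω = j27:
zero (s+40): 40 + j27 → |·| = √(40²+27²) = √2329 ≈ 48.26, ∠ = arctan(27/40) ≈ 34.02°
pole (s+1): 1 + j27 → |·| = √(1²+27²) = √730 ≈ 27.019, ∠ = arctan(27/1) ≈ 87.88°
|H| = 200 · 48.26 / 27.019 ≈ 357.23
Gain = 20 log₁₀(357.23) ≈ 51.06 dB
∠H = 34.02° − 87.88° = -53.86°

ω = 1: 75.1 dB, -43.6°; ω = 27: 51.1 dB, -53.9°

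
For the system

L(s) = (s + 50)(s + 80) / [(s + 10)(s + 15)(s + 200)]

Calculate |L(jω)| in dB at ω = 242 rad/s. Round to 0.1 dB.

-49.3 dB

At s = jω = j242:
zero (s+50): 50 + j242 → |·| = √(50²+242²) = √61064 ≈ 247.11, ∠ = arctan(242/50) ≈ 78.33°
zero (s+80): 80 + j242 → |·| = √(80²+242²) = √64964 ≈ 254.88, ∠ = arctan(242/80) ≈ 71.71°
pole (s+10): 10 + j242 → |·| = √(10²+242²) = √58664 ≈ 242.21, ∠ = arctan(242/10) ≈ 87.63°
pole (s+15): 15 + j242 → |·| = √(15²+242²) = √58789 ≈ 242.46, ∠ = arctan(242/15) ≈ 86.45°
pole (s+200): 200 + j242 → |·| = √(200²+242²) = √98564 ≈ 313.95, ∠ = arctan(242/200) ≈ 50.43°
|L| = 1 · 62983 / 1.8437e+07 ≈ 0.0034161
Gain = 20 log₁₀(0.0034161) ≈ -49.33 dB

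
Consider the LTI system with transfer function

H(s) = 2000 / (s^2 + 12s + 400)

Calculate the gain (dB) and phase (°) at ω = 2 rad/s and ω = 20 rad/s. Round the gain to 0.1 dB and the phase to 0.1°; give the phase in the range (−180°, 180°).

At s = jω = j2:
quadratic: (j2)² + 12·j2 + 400 = 396 + j24 → |·| ≈ 396.73, ∠ ≈ 3.47°
|H| = 2000 / 396.73 ≈ 5.0412
Gain = 20 log₁₀(5.0412) ≈ 14.05 dB
∠H = 0.00° − 3.47° = -3.47°

At s = jω = j20:
quadratic: (j20)² + 12·j20 + 400 = 0 + j240 → |·| ≈ 240, ∠ ≈ 90.00°
|H| = 2000 / 240 ≈ 8.3333
Gain = 20 log₁₀(8.3333) ≈ 18.42 dB
∠H = 0.00° − 90.00° = -90.00°

ω = 2: 14.1 dB, -3.5°; ω = 20: 18.4 dB, -90.0°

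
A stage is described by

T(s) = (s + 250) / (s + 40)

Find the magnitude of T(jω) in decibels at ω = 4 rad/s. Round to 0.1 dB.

At s = jω = j4:
zero (s+250): 250 + j4 → |·| = √(250²+4²) = √62516 ≈ 250.03, ∠ = arctan(4/250) ≈ 0.92°
pole (s+40): 40 + j4 → |·| = √(40²+4²) = √1616 ≈ 40.2, ∠ = arctan(4/40) ≈ 5.71°
|T| = 1 · 250.03 / 40.2 ≈ 6.2197
Gain = 20 log₁₀(6.2197) ≈ 15.88 dB

15.9 dB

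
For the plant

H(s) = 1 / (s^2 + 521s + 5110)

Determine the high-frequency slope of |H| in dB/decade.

-40 dB/decade

Each pole contributes −20 dB/decade at high frequency; each zero contributes +20 dB/decade.
Net: 0 zero(s) − 2 pole(s) → -40 dB/decade.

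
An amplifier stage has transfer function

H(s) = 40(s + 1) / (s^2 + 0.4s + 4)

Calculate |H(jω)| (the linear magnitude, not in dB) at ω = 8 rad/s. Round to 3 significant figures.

At s = jω = j8:
zero (s+1): 1 + j8 → |·| = √(1²+8²) = √65 ≈ 8.0623, ∠ = arctan(8/1) ≈ 82.87°
quadratic: (j8)² + 0.4·j8 + 4 = -60 + j3.2 → |·| ≈ 60.085, ∠ ≈ 176.95°
|H| = 40 · 8.0623 / 60.085 ≈ 5.3673

5.37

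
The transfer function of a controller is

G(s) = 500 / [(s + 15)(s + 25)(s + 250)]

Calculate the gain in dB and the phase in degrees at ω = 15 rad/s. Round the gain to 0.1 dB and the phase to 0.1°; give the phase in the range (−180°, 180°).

At s = jω = j15:
pole (s+15): 15 + j15 → |·| = √(15²+15²) = √450 ≈ 21.213, ∠ = arctan(15/15) ≈ 45.00°
pole (s+25): 25 + j15 → |·| = √(25²+15²) = √850 ≈ 29.155, ∠ = arctan(15/25) ≈ 30.96°
pole (s+250): 250 + j15 → |·| = √(250²+15²) = √62725 ≈ 250.45, ∠ = arctan(15/250) ≈ 3.43°
|G| = 500 / 1.5489e+05 ≈ 0.0032281
Gain = 20 log₁₀(0.0032281) ≈ -49.82 dB
∠G = 0.00° − 79.39° = -79.39°

-49.8 dB, -79.4°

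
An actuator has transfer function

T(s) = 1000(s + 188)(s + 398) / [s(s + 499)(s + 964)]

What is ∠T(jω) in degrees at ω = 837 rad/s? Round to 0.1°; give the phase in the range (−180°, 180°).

-48.3°

At s = jω = j837:
zero (s+188): 188 + j837 → |·| = √(188²+837²) = √735913 ≈ 857.85, ∠ = arctan(837/188) ≈ 77.34°
zero (s+398): 398 + j837 → |·| = √(398²+837²) = √858973 ≈ 926.81, ∠ = arctan(837/398) ≈ 64.57°
pole (s+499): 499 + j837 → |·| = √(499²+837²) = √949570 ≈ 974.46, ∠ = arctan(837/499) ≈ 59.20°
pole (s+964): 964 + j837 → |·| = √(964²+837²) = √1629865 ≈ 1276.7, ∠ = arctan(837/964) ≈ 40.97°
pole at origin: |s| = 837, ∠ = 90.00° (in denominator)
∠T = 141.91° − 190.17° = -48.26°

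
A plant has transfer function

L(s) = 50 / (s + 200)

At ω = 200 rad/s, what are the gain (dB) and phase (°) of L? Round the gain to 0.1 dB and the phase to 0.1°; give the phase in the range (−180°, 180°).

Substitute s = j200:
Numerator: 50 = 50 + j0
Denominator: (j200) + 200 = 200 + j200
|N| = √(50² + 0²) ≈ 50, ∠N ≈ 0.00°
|D| = √(200² + 200²) ≈ 282.84, ∠D ≈ 45.00°
|L| = 50 / 282.84 ≈ 0.17678
Gain = 20 log₁₀(0.17678) ≈ -15.05 dB
∠L = 0.00° − 45.00° = -45.00°

-15.1 dB, -45.0°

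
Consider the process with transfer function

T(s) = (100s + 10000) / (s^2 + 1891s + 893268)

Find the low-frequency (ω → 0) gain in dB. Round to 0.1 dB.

T(0) = 10000 / 893268 ≈ 0.011195
20 log₁₀(0.011195) ≈ -39.02 dB

-39.0 dB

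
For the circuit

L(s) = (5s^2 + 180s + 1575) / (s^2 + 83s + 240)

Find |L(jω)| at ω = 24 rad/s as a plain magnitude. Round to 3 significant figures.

2.23

Substitute s = j24:
Numerator: 5(j24)^2 + 180(j24) + 1575 = -1305 + j4320
Denominator: (j24)^2 + 83(j24) + 240 = -336 + j1992
|N| = √(1305² + 4320²) ≈ 4512.8, ∠N ≈ 106.81°
|D| = √(336² + 1992²) ≈ 2020.1, ∠D ≈ 99.57°
|L| = 4512.8 / 2020.1 ≈ 2.2339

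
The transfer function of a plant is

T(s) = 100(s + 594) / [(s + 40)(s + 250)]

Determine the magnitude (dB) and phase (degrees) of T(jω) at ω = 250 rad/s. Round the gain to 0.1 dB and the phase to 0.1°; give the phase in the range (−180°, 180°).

At s = jω = j250:
zero (s+594): 594 + j250 → |·| = √(594²+250²) = √415336 ≈ 644.47, ∠ = arctan(250/594) ≈ 22.83°
pole (s+40): 40 + j250 → |·| = √(40²+250²) = √64100 ≈ 253.18, ∠ = arctan(250/40) ≈ 80.91°
pole (s+250): 250 + j250 → |·| = √(250²+250²) = √125000 ≈ 353.55, ∠ = arctan(250/250) ≈ 45.00°
|T| = 100 · 644.47 / 89512 ≈ 0.71998
Gain = 20 log₁₀(0.71998) ≈ -2.85 dB
∠T = 22.83° − 125.91° = -103.08°

-2.9 dB, -103.1°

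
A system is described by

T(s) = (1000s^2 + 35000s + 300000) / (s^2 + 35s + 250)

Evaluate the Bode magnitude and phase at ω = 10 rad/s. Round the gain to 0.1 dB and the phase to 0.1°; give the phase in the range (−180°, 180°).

Substitute s = j10:
Numerator: 1000(j10)^2 + 35000(j10) + 300000 = 200000 + j350000
Denominator: (j10)^2 + 35(j10) + 250 = 150 + j350
|N| = √(200000² + 350000²) ≈ 4.0311e+05, ∠N ≈ 60.26°
|D| = √(150² + 350²) ≈ 380.79, ∠D ≈ 66.80°
|T| = 4.0311e+05 / 380.79 ≈ 1058.6
Gain = 20 log₁₀(1058.6) ≈ 60.49 dB
∠T = 60.26° − 66.80° = -6.54°

60.5 dB, -6.5°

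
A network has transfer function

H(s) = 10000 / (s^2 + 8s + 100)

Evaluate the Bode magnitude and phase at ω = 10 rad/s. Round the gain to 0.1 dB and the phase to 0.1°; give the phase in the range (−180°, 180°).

At s = jω = j10:
quadratic: (j10)² + 8·j10 + 100 = 0 + j80 → |·| ≈ 80, ∠ ≈ 90.00°
|H| = 10000 / 80 ≈ 125
Gain = 20 log₁₀(125) ≈ 41.94 dB
∠H = 0.00° − 90.00° = -90.00°

41.9 dB, -90.0°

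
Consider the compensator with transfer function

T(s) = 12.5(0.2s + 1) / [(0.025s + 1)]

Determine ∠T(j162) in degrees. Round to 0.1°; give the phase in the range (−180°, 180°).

At ω = 162 rad/s:
zero (1 + j162·0.2) = 1 + j32.4 → |·| ≈ 32.415, ∠ ≈ 88.23°
pole (1 + j162·0.025) = 1 + j4.05 → |·| ≈ 4.1716, ∠ ≈ 76.13°
∠T = (88.23°) − (76.13°) = 12.10°

12.1°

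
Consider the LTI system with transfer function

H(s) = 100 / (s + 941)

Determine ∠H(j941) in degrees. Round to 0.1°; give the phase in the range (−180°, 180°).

-45.0°

Substitute s = j941:
Numerator: 100 = 100 + j0
Denominator: (j941) + 941 = 941 + j941
|N| = √(100² + 0²) ≈ 100, ∠N ≈ 0.00°
|D| = √(941² + 941²) ≈ 1330.8, ∠D ≈ 45.00°
∠H = 0.00° − 45.00° = -45.00°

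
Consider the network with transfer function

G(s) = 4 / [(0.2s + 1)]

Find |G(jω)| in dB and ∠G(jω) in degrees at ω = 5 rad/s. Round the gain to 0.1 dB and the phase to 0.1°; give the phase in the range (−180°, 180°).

At ω = 5 rad/s:
pole (1 + j5·0.2) = 1 + j1 → |·| ≈ 1.4142, ∠ ≈ 45.00°
|G| = 4 · 1 / (1.4142) ≈ 2.8285
Gain = 20 log₁₀(2.8285) ≈ 9.03 dB
∠G = (0°) − (45.00°) = -45.00°

9.0 dB, -45.0°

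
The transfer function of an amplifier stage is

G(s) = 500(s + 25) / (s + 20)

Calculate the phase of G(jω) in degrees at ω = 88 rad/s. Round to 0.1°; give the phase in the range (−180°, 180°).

At s = jω = j88:
zero (s+25): 25 + j88 → |·| = √(25²+88²) = √8369 ≈ 91.482, ∠ = arctan(88/25) ≈ 74.14°
pole (s+20): 20 + j88 → |·| = √(20²+88²) = √8144 ≈ 90.244, ∠ = arctan(88/20) ≈ 77.20°
∠G = 74.14° − 77.20° = -3.06°

-3.1°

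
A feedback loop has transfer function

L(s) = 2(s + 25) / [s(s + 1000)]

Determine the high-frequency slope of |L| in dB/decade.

Each pole contributes −20 dB/decade at high frequency; each zero contributes +20 dB/decade.
Net: 1 zero(s) − 2 pole(s) → -20 dB/decade.

-20 dB/decade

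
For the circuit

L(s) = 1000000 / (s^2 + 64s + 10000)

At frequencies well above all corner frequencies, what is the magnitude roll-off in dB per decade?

-40 dB/decade

Each pole contributes −20 dB/decade at high frequency; each zero contributes +20 dB/decade.
Net: 0 zero(s) − 2 pole(s) → -40 dB/decade.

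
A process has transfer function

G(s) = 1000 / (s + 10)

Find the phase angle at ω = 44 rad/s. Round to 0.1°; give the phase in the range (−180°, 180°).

-77.2°

At s = jω = j44:
pole (s+10): 10 + j44 → |·| = √(10²+44²) = √2036 ≈ 45.122, ∠ = arctan(44/10) ≈ 77.20°
∠G = 0.00° − 77.20° = -77.20°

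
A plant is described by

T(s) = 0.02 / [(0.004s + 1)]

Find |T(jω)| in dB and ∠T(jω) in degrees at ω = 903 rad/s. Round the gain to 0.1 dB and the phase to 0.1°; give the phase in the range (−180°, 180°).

-45.5 dB, -74.5°

At ω = 903 rad/s:
pole (1 + j903·0.004) = 1 + j3.612 → |·| ≈ 3.7479, ∠ ≈ 74.52°
|T| = 0.02 · 1 / (3.7479) ≈ 0.0053363
Gain = 20 log₁₀(0.0053363) ≈ -45.46 dB
∠T = (0°) − (74.52°) = -74.52°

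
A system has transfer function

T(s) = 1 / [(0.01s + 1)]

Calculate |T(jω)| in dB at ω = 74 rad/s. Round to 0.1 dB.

At ω = 74 rad/s:
pole (1 + j74·0.01) = 1 + j0.74 → |·| ≈ 1.244, ∠ ≈ 36.50°
|T| = 1 · 1 / (1.244) ≈ 0.80386
Gain = 20 log₁₀(0.80386) ≈ -1.90 dB

-1.9 dB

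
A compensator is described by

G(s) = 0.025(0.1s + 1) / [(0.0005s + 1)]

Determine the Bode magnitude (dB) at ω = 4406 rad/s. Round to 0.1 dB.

13.2 dB

At ω = 4406 rad/s:
zero (1 + j4406·0.1) = 1 + j440.6 → |·| ≈ 440.6, ∠ ≈ 89.87°
pole (1 + j4406·0.0005) = 1 + j2.203 → |·| ≈ 2.4193, ∠ ≈ 65.59°
|G| = 0.025 · 440.6 / (2.4193) ≈ 4.553
Gain = 20 log₁₀(4.553) ≈ 13.17 dB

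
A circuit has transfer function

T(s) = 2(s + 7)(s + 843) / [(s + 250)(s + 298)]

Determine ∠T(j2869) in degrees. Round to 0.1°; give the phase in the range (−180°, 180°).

-5.6°

At s = jω = j2869:
zero (s+7): 7 + j2869 → |·| = √(7²+2869²) = √8231210 ≈ 2869, ∠ = arctan(2869/7) ≈ 89.86°
zero (s+843): 843 + j2869 → |·| = √(843²+2869²) = √8941810 ≈ 2990.3, ∠ = arctan(2869/843) ≈ 73.63°
pole (s+250): 250 + j2869 → |·| = √(250²+2869²) = √8293661 ≈ 2879.9, ∠ = arctan(2869/250) ≈ 85.02°
pole (s+298): 298 + j2869 → |·| = √(298²+2869²) = √8319965 ≈ 2884.4, ∠ = arctan(2869/298) ≈ 84.07°
∠T = 163.49° − 169.09° = -5.60°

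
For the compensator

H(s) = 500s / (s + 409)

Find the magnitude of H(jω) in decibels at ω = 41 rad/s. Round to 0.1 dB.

At s = jω = j41:
zero at origin: s = j41 → |·| = 41, ∠ = 90.00°
pole (s+409): 409 + j41 → |·| = √(409²+41²) = √168962 ≈ 411.05, ∠ = arctan(41/409) ≈ 5.72°
|H| = 500 · 41 / 411.05 ≈ 49.872
Gain = 20 log₁₀(49.872) ≈ 33.96 dB

34.0 dB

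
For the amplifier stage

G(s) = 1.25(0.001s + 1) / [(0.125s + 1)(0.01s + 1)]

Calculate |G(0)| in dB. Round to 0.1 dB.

G(0) = 1.25 · 1 / 1 = 1.25
20 log₁₀(1.25) ≈ 1.94 dB

1.9 dB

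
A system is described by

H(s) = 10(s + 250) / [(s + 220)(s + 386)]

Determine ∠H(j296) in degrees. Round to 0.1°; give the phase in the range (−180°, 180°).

-41.0°

At s = jω = j296:
zero (s+250): 250 + j296 → |·| = √(250²+296²) = √150116 ≈ 387.45, ∠ = arctan(296/250) ≈ 49.82°
pole (s+220): 220 + j296 → |·| = √(220²+296²) = √136016 ≈ 368.8, ∠ = arctan(296/220) ≈ 53.38°
pole (s+386): 386 + j296 → |·| = √(386²+296²) = √236612 ≈ 486.43, ∠ = arctan(296/386) ≈ 37.48°
∠H = 49.82° − 90.86° = -41.04°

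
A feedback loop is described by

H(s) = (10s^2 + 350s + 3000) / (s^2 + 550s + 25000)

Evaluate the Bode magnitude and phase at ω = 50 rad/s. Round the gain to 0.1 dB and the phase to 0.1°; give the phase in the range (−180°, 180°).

-2.0 dB, 90.8°

Substitute s = j50:
Numerator: 10(j50)^2 + 350(j50) + 3000 = -22000 + j17500
Denominator: (j50)^2 + 550(j50) + 25000 = 22500 + j27500
|N| = √(22000² + 17500²) ≈ 28111, ∠N ≈ 141.50°
|D| = √(22500² + 27500²) ≈ 35532, ∠D ≈ 50.71°
|H| = 28111 / 35532 ≈ 0.79115
Gain = 20 log₁₀(0.79115) ≈ -2.03 dB
∠H = 141.50° − 50.71° = 90.79°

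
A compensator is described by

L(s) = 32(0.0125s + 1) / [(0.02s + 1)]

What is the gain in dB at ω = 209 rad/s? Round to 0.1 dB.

26.4 dB

At ω = 209 rad/s:
zero (1 + j209·0.0125) = 1 + j2.6125 → |·| ≈ 2.7973, ∠ ≈ 69.05°
pole (1 + j209·0.02) = 1 + j4.18 → |·| ≈ 4.298, ∠ ≈ 76.55°
|L| = 32 · 2.7973 / (4.298) ≈ 20.827
Gain = 20 log₁₀(20.827) ≈ 26.37 dB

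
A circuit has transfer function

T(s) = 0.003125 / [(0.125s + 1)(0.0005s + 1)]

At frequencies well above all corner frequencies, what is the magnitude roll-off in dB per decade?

Each pole contributes −20 dB/decade at high frequency; each zero contributes +20 dB/decade.
Net: 0 zero(s) − 2 pole(s) → -40 dB/decade.

-40 dB/decade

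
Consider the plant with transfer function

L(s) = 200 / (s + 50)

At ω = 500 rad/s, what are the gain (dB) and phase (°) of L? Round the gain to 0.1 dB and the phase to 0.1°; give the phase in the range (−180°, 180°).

-8.0 dB, -84.3°

Substitute s = j500:
Numerator: 200 = 200 + j0
Denominator: (j500) + 50 = 50 + j500
|N| = √(200² + 0²) ≈ 200, ∠N ≈ 0.00°
|D| = √(50² + 500²) ≈ 502.49, ∠D ≈ 84.29°
|L| = 200 / 502.49 ≈ 0.39802
Gain = 20 log₁₀(0.39802) ≈ -8.00 dB
∠L = 0.00° − 84.29° = -84.29°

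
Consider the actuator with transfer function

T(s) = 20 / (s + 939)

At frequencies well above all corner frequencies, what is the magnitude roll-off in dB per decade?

Each pole contributes −20 dB/decade at high frequency; each zero contributes +20 dB/decade.
Net: 0 zero(s) − 1 pole(s) → -20 dB/decade.

-20 dB/decade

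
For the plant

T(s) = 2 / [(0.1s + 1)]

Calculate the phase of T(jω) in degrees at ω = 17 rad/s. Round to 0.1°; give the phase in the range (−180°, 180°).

At ω = 17 rad/s:
pole (1 + j17·0.1) = 1 + j1.7 → |·| ≈ 1.9723, ∠ ≈ 59.53°
∠T = (0°) − (59.53°) = -59.53°

-59.5°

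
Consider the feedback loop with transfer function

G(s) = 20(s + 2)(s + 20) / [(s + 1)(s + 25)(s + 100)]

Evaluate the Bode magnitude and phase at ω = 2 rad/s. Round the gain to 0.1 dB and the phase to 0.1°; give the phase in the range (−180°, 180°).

-13.9 dB, -18.4°

At s = jω = j2:
zero (s+2): 2 + j2 → |·| = √(2²+2²) = √8 ≈ 2.8284, ∠ = arctan(2/2) ≈ 45.00°
zero (s+20): 20 + j2 → |·| = √(20²+2²) = √404 ≈ 20.1, ∠ = arctan(2/20) ≈ 5.71°
pole (s+1): 1 + j2 → |·| = √(1²+2²) = √5 ≈ 2.2361, ∠ = arctan(2/1) ≈ 63.43°
pole (s+25): 25 + j2 → |·| = √(25²+2²) = √629 ≈ 25.08, ∠ = arctan(2/25) ≈ 4.57°
pole (s+100): 100 + j2 → |·| = √(100²+2²) = √10004 ≈ 100.02, ∠ = arctan(2/100) ≈ 1.15°
|G| = 20 · 56.851 / 5609.3 ≈ 0.2027
Gain = 20 log₁₀(0.2027) ≈ -13.86 dB
∠G = 50.71° − 69.15° = -18.44°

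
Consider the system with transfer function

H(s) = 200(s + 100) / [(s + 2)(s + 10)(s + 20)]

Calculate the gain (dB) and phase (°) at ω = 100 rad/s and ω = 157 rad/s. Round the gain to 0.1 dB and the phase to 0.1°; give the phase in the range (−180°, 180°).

At s = jω = j100:
zero (s+100): 100 + j100 → |·| = √(100²+100²) = √20000 ≈ 141.42, ∠ = arctan(100/100) ≈ 45.00°
pole (s+2): 2 + j100 → |·| = √(2²+100²) = √10004 ≈ 100.02, ∠ = arctan(100/2) ≈ 88.85°
pole (s+10): 10 + j100 → |·| = √(10²+100²) = √10100 ≈ 100.5, ∠ = arctan(100/10) ≈ 84.29°
pole (s+20): 20 + j100 → |·| = √(20²+100²) = √10400 ≈ 101.98, ∠ = arctan(100/20) ≈ 78.69°
|H| = 200 · 141.42 / 1.0251e+06 ≈ 0.027591
Gain = 20 log₁₀(0.027591) ≈ -31.18 dB
∠H = 45.00° − 251.83° = -206.83° ≡ 153.17° (principal value)

At s = jω = j157:
zero (s+100): 100 + j157 → |·| = √(100²+157²) = √34649 ≈ 186.14, ∠ = arctan(157/100) ≈ 57.51°
pole (s+2): 2 + j157 → |·| = √(2²+157²) = √24653 ≈ 157.01, ∠ = arctan(157/2) ≈ 89.27°
pole (s+10): 10 + j157 → |·| = √(10²+157²) = √24749 ≈ 157.32, ∠ = arctan(157/10) ≈ 86.36°
pole (s+20): 20 + j157 → |·| = √(20²+157²) = √25049 ≈ 158.27, ∠ = arctan(157/20) ≈ 82.74°
|H| = 200 · 186.14 / 3.9094e+06 ≈ 0.0095227
Gain = 20 log₁₀(0.0095227) ≈ -40.42 dB
∠H = 57.51° − 258.37° = -200.86° ≡ 159.14° (principal value)

ω = 100: -31.2 dB, 153.2°; ω = 157: -40.4 dB, 159.1°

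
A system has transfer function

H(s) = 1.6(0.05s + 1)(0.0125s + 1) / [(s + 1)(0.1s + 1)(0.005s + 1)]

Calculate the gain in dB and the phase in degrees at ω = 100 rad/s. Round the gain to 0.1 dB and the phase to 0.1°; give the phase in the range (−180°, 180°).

At ω = 100 rad/s:
zero (1 + j100·0.05) = 1 + j5 → |·| ≈ 5.099, ∠ ≈ 78.69°
zero (1 + j100·0.0125) = 1 + j1.25 → |·| ≈ 1.6008, ∠ ≈ 51.34°
pole (1 + j100·1) = 1 + j100 → |·| ≈ 100, ∠ ≈ 89.43°
pole (1 + j100·0.1) = 1 + j10 → |·| ≈ 10.05, ∠ ≈ 84.29°
pole (1 + j100·0.005) = 1 + j0.5 → |·| ≈ 1.118, ∠ ≈ 26.57°
|H| = 1.6 · 5.099 · 1.6008 / (100 · 10.05 · 1.118) ≈ 0.011623
Gain = 20 log₁₀(0.011623) ≈ -38.69 dB
∠H = (78.69° + 51.34°) − (89.43° + 84.29° + 26.57°) = -70.26°

-38.7 dB, -70.3°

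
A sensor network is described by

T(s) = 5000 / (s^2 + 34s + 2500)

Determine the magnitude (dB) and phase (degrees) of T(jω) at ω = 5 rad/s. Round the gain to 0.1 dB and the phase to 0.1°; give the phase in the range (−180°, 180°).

At s = jω = j5:
quadratic: (j5)² + 34·j5 + 2500 = 2475 + j170 → |·| ≈ 2480.8, ∠ ≈ 3.93°
|T| = 5000 / 2480.8 ≈ 2.0155
Gain = 20 log₁₀(2.0155) ≈ 6.09 dB
∠T = 0.00° − 3.93° = -3.93°

6.1 dB, -3.9°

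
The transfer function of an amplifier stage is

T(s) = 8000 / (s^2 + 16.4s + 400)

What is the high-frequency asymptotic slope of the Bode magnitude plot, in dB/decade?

-40 dB/decade

Each pole contributes −20 dB/decade at high frequency; each zero contributes +20 dB/decade.
Net: 0 zero(s) − 2 pole(s) → -40 dB/decade.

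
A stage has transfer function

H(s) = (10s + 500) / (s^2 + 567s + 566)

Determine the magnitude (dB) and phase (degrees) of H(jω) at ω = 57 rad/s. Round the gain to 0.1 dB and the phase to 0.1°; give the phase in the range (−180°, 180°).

Substitute s = j57:
Numerator: 10(j57) + 500 = 500 + j570
Denominator: (j57)^2 + 567(j57) + 566 = -2683 + j32319
|N| = √(500² + 570²) ≈ 758.22, ∠N ≈ 48.74°
|D| = √(2683² + 32319²) ≈ 32430, ∠D ≈ 94.75°
|H| = 758.22 / 32430 ≈ 0.02338
Gain = 20 log₁₀(0.02338) ≈ -32.62 dB
∠H = 48.74° − 94.75° = -46.01°

-32.6 dB, -46.0°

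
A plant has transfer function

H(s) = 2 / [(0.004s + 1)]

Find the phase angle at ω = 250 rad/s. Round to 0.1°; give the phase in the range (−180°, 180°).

At ω = 250 rad/s:
pole (1 + j250·0.004) = 1 + j1 → |·| ≈ 1.4142, ∠ ≈ 45.00°
∠H = (0°) − (45.00°) = -45.00°

-45.0°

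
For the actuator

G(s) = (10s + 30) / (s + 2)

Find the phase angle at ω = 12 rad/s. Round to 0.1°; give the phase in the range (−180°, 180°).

-4.6°

Substitute s = j12:
Numerator: 10(j12) + 30 = 30 + j120
Denominator: (j12) + 2 = 2 + j12
|N| = √(30² + 120²) ≈ 123.69, ∠N ≈ 75.96°
|D| = √(2² + 12²) ≈ 12.166, ∠D ≈ 80.54°
∠G = 75.96° − 80.54° = -4.58°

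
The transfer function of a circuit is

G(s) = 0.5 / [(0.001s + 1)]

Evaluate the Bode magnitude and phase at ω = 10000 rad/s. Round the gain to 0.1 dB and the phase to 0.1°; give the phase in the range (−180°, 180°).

-26.1 dB, -84.3°

At ω = 10000 rad/s:
pole (1 + j10000·0.001) = 1 + j10 → |·| ≈ 10.05, ∠ ≈ 84.29°
|G| = 0.5 · 1 / (10.05) ≈ 0.049751
Gain = 20 log₁₀(0.049751) ≈ -26.06 dB
∠G = (0°) − (84.29°) = -84.29°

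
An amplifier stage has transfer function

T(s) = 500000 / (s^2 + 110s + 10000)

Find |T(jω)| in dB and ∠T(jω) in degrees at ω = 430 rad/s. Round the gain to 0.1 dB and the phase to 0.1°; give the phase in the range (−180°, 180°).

8.8 dB, -164.9°

At s = jω = j430:
quadratic: (j430)² + 110·j430 + 10000 = -174900 + j47300 → |·| ≈ 1.8118e+05, ∠ ≈ 164.87°
|T| = 500000 / 1.8118e+05 ≈ 2.7597
Gain = 20 log₁₀(2.7597) ≈ 8.82 dB
∠T = 0.00° − 164.87° = -164.87°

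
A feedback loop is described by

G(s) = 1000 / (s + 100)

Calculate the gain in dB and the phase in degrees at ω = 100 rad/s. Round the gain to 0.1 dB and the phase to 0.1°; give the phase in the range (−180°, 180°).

Substitute s = j100:
Numerator: 1000 = 1000 + j0
Denominator: (j100) + 100 = 100 + j100
|N| = √(1000² + 0²) ≈ 1000, ∠N ≈ 0.00°
|D| = √(100² + 100²) ≈ 141.42, ∠D ≈ 45.00°
|G| = 1000 / 141.42 ≈ 7.0711
Gain = 20 log₁₀(7.0711) ≈ 16.99 dB
∠G = 0.00° − 45.00° = -45.00°

17.0 dB, -45.0°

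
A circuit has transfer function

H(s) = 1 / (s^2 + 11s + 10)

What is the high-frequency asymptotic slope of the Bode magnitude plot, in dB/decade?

Each pole contributes −20 dB/decade at high frequency; each zero contributes +20 dB/decade.
Net: 0 zero(s) − 2 pole(s) → -40 dB/decade.

-40 dB/decade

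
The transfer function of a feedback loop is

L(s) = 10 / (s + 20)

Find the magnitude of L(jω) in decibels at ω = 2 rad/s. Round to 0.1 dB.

-6.1 dB

At s = jω = j2:
pole (s+20): 20 + j2 → |·| = √(20²+2²) = √404 ≈ 20.1, ∠ = arctan(2/20) ≈ 5.71°
|L| = 10 / 20.1 ≈ 0.49751
Gain = 20 log₁₀(0.49751) ≈ -6.06 dB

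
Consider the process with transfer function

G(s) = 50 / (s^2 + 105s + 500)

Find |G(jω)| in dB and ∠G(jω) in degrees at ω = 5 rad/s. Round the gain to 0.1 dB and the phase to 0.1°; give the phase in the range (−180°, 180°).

-23.0 dB, -47.9°

Substitute s = j5:
Numerator: 50 = 50 + j0
Denominator: (j5)^2 + 105(j5) + 500 = 475 + j525
|N| = √(50² + 0²) ≈ 50, ∠N ≈ 0.00°
|D| = √(475² + 525²) ≈ 707.99, ∠D ≈ 47.86°
|G| = 50 / 707.99 ≈ 0.070622
Gain = 20 log₁₀(0.070622) ≈ -23.02 dB
∠G = 0.00° − 47.86° = -47.86°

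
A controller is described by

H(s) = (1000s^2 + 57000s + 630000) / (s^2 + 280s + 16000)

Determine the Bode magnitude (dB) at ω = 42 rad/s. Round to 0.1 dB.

Substitute s = j42:
Numerator: 1000(j42)^2 + 57000(j42) + 630000 = -1134000 + j2394000
Denominator: (j42)^2 + 280(j42) + 16000 = 14236 + j11760
|N| = √(1134000² + 2394000²) ≈ 2.649e+06, ∠N ≈ 115.35°
|D| = √(14236² + 11760²) ≈ 18465, ∠D ≈ 39.56°
|H| = 2.649e+06 / 18465 ≈ 143.46
Gain = 20 log₁₀(143.46) ≈ 43.13 dB

43.1 dB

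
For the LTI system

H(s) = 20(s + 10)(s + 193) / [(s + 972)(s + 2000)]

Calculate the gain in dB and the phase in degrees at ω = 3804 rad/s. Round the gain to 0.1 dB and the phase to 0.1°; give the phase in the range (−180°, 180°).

24.7 dB, 39.0°

At s = jω = j3804:
zero (s+10): 10 + j3804 → |·| = √(10²+3804²) = √14470516 ≈ 3804, ∠ = arctan(3804/10) ≈ 89.85°
zero (s+193): 193 + j3804 → |·| = √(193²+3804²) = √14507665 ≈ 3808.9, ∠ = arctan(3804/193) ≈ 87.10°
pole (s+972): 972 + j3804 → |·| = √(972²+3804²) = √15415200 ≈ 3926.2, ∠ = arctan(3804/972) ≈ 75.67°
pole (s+2000): 2000 + j3804 → |·| = √(2000²+3804²) = √18470416 ≈ 4297.7, ∠ = arctan(3804/2000) ≈ 62.27°
|H| = 20 · 1.4489e+07 / 1.6874e+07 ≈ 17.173
Gain = 20 log₁₀(17.173) ≈ 24.70 dB
∠H = 176.95° − 137.94° = 39.01°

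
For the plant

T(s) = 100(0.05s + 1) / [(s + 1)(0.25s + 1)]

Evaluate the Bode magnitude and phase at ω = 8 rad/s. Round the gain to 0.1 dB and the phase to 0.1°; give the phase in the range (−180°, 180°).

At ω = 8 rad/s:
zero (1 + j8·0.05) = 1 + j0.4 → |·| ≈ 1.077, ∠ ≈ 21.80°
pole (1 + j8·1) = 1 + j8 → |·| ≈ 8.0623, ∠ ≈ 82.87°
pole (1 + j8·0.25) = 1 + j2 → |·| ≈ 2.2361, ∠ ≈ 63.43°
|T| = 100 · 1.077 / (8.0623 · 2.2361) ≈ 5.974
Gain = 20 log₁₀(5.974) ≈ 15.53 dB
∠T = (21.80°) − (82.87° + 63.43°) = -124.50°

15.5 dB, -124.5°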